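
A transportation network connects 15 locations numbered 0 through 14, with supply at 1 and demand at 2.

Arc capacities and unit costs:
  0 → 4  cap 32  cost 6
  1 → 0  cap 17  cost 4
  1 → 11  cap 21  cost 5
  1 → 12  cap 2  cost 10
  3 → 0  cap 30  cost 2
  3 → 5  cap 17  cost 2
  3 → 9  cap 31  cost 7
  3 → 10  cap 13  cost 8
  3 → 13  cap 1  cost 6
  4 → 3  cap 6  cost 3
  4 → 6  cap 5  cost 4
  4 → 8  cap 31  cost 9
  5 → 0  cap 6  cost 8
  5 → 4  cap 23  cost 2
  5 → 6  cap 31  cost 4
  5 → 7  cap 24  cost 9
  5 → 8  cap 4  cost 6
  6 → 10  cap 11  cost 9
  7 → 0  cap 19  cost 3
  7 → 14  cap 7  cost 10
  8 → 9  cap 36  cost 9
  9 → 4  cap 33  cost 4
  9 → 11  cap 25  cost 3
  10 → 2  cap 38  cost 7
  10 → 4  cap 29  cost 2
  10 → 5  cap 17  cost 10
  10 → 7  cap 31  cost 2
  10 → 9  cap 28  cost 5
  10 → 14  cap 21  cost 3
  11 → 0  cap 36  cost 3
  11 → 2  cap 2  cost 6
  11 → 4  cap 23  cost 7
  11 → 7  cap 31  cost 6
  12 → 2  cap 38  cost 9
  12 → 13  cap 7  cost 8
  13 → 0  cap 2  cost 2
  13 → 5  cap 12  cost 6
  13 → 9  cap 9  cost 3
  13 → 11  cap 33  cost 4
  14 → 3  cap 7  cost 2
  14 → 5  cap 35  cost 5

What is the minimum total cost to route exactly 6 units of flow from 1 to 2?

Minimum cost for 6 units: 116

shortest-cost path #1: 1→11→2 push 2 @ unit cost 11 (adds 22)
shortest-cost path #2: 1→12→2 push 2 @ unit cost 19 (adds 38)
shortest-cost path #3: 1→0→4→3→10→2 push 2 @ unit cost 28 (adds 56)
total cost = 116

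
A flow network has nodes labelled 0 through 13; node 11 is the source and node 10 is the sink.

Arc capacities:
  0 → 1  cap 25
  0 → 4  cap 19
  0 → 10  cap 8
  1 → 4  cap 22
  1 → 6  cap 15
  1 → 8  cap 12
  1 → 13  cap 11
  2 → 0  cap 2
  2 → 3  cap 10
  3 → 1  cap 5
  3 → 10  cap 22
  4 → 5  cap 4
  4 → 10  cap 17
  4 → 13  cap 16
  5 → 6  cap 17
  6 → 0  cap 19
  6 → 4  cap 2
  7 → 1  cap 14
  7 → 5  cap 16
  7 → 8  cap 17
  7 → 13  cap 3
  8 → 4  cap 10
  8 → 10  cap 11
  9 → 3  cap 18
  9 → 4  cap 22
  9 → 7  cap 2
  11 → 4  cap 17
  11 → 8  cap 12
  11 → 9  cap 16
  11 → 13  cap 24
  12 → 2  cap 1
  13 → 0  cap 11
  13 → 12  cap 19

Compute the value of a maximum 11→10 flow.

augment #1: 11→4→10 bottleneck 17, total now 17
augment #2: 11→8→10 bottleneck 11, total now 28
augment #3: 11→9→3→10 bottleneck 16, total now 44
augment #4: 11→13→0→10 bottleneck 8, total now 52
augment #5: 11→13→12→2→3→10 bottleneck 1, total now 53

Maximum flow value: 53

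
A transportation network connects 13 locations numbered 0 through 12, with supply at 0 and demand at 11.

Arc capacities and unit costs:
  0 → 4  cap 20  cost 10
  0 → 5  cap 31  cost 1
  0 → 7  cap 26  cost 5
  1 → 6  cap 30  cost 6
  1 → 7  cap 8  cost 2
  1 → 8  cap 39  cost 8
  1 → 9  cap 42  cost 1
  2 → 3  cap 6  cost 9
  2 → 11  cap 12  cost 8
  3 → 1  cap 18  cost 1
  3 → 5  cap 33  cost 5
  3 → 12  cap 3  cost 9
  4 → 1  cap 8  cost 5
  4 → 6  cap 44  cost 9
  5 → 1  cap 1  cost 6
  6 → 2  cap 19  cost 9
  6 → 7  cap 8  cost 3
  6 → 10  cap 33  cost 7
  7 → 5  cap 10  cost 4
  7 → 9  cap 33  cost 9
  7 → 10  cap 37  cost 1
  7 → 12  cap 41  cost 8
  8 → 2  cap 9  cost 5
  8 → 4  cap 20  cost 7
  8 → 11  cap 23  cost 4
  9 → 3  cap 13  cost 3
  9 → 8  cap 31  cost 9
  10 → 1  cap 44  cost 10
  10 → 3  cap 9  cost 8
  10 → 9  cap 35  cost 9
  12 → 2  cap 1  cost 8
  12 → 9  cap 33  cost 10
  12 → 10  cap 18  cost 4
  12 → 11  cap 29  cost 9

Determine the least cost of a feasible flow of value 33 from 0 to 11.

Minimum cost for 33 units: 753

shortest-cost path #1: 0→5→1→8→11 push 1 @ unit cost 19 (adds 19)
shortest-cost path #2: 0→7→12→11 push 26 @ unit cost 22 (adds 572)
shortest-cost path #3: 0→4→1→8→11 push 6 @ unit cost 27 (adds 162)
total cost = 753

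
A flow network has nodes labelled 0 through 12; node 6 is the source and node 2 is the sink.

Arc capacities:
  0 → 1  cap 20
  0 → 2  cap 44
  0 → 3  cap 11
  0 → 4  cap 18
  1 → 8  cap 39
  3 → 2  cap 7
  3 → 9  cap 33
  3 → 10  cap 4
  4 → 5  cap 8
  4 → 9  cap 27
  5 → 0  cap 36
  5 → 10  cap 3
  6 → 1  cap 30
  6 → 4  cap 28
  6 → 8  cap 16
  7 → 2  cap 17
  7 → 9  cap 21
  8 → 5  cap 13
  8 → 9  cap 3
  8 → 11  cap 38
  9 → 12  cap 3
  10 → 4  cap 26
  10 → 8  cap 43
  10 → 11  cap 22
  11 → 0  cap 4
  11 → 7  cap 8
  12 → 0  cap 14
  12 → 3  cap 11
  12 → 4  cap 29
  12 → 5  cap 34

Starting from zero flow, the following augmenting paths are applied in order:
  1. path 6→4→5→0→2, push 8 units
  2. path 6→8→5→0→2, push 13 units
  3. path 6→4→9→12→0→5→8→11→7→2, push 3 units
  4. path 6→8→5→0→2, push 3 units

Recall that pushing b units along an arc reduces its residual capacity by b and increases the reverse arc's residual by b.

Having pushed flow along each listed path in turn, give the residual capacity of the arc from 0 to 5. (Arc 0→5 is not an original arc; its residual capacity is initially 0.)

Residual capacity of (0,5): 21

after path 1 (6→4→5→0→2, push 8): res(0,5)=8
after path 2 (6→8→5→0→2, push 13): res(0,5)=21
after path 3 (6→4→9→12→0→5→8→11→7→2, push 3): res(0,5)=18
after path 4 (6→8→5→0→2, push 3): res(0,5)=21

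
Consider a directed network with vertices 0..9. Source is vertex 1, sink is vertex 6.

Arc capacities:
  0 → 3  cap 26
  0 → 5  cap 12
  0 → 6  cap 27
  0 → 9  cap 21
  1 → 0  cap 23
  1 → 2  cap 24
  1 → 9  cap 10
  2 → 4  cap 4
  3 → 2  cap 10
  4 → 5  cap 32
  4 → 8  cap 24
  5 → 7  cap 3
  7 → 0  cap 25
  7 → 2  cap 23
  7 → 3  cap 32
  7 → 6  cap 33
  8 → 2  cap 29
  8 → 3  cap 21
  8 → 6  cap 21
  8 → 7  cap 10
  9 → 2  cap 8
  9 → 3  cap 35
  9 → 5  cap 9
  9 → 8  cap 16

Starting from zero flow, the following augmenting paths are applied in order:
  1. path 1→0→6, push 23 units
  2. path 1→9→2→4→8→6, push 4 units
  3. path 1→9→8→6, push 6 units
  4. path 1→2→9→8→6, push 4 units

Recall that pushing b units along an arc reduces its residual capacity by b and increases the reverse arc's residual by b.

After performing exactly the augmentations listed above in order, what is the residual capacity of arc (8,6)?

after path 1 (1→0→6, push 23): res(8,6)=21
after path 2 (1→9→2→4→8→6, push 4): res(8,6)=17
after path 3 (1→9→8→6, push 6): res(8,6)=11
after path 4 (1→2→9→8→6, push 4): res(8,6)=7

Residual capacity of (8,6): 7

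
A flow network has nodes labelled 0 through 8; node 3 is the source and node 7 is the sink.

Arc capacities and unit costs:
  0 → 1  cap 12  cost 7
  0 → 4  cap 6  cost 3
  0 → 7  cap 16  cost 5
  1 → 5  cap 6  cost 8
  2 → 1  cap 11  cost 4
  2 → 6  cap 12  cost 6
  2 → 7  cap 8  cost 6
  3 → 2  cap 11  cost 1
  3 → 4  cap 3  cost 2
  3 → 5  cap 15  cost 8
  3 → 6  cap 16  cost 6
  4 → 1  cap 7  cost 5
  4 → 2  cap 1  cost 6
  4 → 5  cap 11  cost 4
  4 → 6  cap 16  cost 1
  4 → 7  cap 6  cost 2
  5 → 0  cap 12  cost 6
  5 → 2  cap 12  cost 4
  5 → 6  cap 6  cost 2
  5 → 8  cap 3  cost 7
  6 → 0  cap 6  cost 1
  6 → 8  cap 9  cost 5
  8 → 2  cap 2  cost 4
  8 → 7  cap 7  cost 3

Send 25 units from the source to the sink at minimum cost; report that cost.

Minimum cost for 25 units: 257

shortest-cost path #1: 3→4→7 push 3 @ unit cost 4 (adds 12)
shortest-cost path #2: 3→2→7 push 8 @ unit cost 7 (adds 56)
shortest-cost path #3: 3→6→0→7 push 6 @ unit cost 12 (adds 72)
shortest-cost path #4: 3→6→8→7 push 7 @ unit cost 14 (adds 98)
shortest-cost path #5: 3→5→0→7 push 1 @ unit cost 19 (adds 19)
total cost = 257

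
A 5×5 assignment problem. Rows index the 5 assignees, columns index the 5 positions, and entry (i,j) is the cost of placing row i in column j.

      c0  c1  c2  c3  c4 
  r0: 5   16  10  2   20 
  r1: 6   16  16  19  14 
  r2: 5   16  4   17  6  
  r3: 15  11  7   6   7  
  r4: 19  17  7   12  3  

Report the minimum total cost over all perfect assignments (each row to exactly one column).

Minimum assignment cost: 26

optimal assignment: row0→col3 (cost 2), row1→col0 (cost 6), row2→col2 (cost 4), row3→col1 (cost 11), row4→col4 (cost 3)
total = 2 + 6 + 4 + 11 + 3 = 26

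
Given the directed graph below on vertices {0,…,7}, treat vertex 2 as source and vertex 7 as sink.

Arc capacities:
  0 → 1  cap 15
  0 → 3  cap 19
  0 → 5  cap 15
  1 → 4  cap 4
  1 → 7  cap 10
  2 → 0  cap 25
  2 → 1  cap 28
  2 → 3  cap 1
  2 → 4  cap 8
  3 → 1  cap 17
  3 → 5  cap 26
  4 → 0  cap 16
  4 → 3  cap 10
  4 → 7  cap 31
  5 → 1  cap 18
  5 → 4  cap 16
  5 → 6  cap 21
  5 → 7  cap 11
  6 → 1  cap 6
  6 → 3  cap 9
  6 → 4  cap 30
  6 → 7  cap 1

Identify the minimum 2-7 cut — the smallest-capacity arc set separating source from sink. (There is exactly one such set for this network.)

augment #1: 2→1→7 push 10
augment #2: 2→4→7 push 8
augment #3: 2→0→5→7 push 11
augment #4: 2→1→4→7 push 4
augment #5: 2→0→5→4→7 push 4
augment #6: 2→3→5→4→7 push 1
augment #7: 2→0→3→5→4→7 push 10
max flow = 48; residual-reachable set from 2 gives S-side
cut edges (S→T): {(1,4), (1,7), (2,0), (2,3), (2,4)} total cap 48

Min-cut arcs: {(1,4), (1,7), (2,0), (2,3), (2,4)} (total capacity 48)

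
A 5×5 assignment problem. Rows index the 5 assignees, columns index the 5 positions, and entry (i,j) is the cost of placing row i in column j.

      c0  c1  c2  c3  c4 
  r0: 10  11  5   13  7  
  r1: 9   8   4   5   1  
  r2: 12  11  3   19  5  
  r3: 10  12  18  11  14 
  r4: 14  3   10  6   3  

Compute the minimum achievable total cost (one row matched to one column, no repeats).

one of 3 optimal assignments: row0→col0 (cost 10), row1→col4 (cost 1), row2→col2 (cost 3), row3→col3 (cost 11), row4→col1 (cost 3)
total = 10 + 1 + 3 + 11 + 3 = 28

Minimum assignment cost: 28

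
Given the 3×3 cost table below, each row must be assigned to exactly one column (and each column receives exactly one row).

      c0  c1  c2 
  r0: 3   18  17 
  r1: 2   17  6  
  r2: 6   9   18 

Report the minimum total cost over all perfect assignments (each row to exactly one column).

Minimum assignment cost: 18

optimal assignment: row0→col0 (cost 3), row1→col2 (cost 6), row2→col1 (cost 9)
total = 3 + 6 + 9 = 18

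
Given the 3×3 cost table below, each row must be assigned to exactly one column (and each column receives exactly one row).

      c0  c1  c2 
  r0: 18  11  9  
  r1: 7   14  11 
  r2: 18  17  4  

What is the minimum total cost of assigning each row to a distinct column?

Minimum assignment cost: 22

optimal assignment: row0→col1 (cost 11), row1→col0 (cost 7), row2→col2 (cost 4)
total = 11 + 7 + 4 = 22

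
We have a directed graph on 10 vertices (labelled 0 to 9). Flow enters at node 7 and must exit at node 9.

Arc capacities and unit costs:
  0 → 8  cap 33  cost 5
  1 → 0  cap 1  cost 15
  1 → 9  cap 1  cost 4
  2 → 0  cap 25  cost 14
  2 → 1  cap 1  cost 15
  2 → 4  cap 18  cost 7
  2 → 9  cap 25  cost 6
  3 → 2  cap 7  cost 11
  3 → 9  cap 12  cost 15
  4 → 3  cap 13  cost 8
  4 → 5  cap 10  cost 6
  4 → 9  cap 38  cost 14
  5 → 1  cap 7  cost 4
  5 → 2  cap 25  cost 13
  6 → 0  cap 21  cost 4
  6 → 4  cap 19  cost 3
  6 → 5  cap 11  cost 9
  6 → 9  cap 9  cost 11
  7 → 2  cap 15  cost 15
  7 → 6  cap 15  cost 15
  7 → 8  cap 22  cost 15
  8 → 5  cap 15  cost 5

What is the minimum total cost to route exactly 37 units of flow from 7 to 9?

shortest-cost path #1: 7→2→9 push 15 @ unit cost 21 (adds 315)
shortest-cost path #2: 7→6→9 push 9 @ unit cost 26 (adds 234)
shortest-cost path #3: 7→8→5→1→9 push 1 @ unit cost 28 (adds 28)
shortest-cost path #4: 7→6→4→9 push 6 @ unit cost 32 (adds 192)
shortest-cost path #5: 7→8→5→2→9 push 6 @ unit cost 39 (adds 234)
total cost = 1003

Minimum cost for 37 units: 1003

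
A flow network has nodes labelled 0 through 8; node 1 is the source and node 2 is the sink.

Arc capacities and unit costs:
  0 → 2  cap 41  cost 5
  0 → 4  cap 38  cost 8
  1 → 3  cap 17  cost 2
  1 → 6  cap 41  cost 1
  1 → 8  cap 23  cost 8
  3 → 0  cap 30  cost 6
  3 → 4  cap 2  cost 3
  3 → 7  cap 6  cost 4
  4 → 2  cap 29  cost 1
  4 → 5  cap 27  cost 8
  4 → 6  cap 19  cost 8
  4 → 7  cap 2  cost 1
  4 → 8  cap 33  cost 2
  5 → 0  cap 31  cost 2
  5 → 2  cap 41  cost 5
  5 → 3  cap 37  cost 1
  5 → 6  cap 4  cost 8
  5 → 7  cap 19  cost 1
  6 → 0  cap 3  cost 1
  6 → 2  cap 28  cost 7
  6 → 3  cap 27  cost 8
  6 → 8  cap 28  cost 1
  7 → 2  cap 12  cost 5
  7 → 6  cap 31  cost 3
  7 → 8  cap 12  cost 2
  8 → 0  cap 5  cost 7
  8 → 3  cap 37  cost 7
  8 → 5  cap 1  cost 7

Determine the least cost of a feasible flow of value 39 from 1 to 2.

Minimum cost for 39 units: 323

shortest-cost path #1: 1→3→4→2 push 2 @ unit cost 6 (adds 12)
shortest-cost path #2: 1→6→0→2 push 3 @ unit cost 7 (adds 21)
shortest-cost path #3: 1→6→2 push 28 @ unit cost 8 (adds 224)
shortest-cost path #4: 1→3→7→2 push 6 @ unit cost 11 (adds 66)
total cost = 323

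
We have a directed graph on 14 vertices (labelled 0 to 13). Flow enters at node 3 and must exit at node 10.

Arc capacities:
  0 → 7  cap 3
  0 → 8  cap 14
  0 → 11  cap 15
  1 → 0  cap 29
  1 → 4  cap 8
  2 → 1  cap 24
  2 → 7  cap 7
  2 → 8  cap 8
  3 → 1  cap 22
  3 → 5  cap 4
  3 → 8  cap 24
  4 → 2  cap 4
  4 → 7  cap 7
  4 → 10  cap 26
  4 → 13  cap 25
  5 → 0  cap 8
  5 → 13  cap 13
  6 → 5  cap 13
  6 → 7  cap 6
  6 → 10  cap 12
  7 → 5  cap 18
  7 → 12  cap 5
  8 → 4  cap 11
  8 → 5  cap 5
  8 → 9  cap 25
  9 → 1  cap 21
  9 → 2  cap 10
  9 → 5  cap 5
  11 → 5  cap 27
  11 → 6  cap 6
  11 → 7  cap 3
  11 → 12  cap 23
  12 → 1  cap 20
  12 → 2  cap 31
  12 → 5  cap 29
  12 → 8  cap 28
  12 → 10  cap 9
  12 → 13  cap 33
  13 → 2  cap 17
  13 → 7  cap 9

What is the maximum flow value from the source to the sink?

Maximum flow value: 34

augment #1: 3→1→4→10 bottleneck 8, total now 8
augment #2: 3→8→4→10 bottleneck 11, total now 19
augment #3: 3→1→0→7→12→10 bottleneck 3, total now 22
augment #4: 3→1→0→11→6→10 bottleneck 6, total now 28
augment #5: 3→1→0→11→12→10 bottleneck 5, total now 33
augment #6: 3→5→0→11→12→10 bottleneck 1, total now 34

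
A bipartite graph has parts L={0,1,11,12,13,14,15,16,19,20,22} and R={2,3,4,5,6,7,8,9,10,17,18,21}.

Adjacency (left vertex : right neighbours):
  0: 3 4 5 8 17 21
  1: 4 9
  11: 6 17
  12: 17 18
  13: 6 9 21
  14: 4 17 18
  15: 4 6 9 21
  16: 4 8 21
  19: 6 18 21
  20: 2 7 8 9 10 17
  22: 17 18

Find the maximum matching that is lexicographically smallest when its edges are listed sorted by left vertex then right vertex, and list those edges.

Lex-smallest maximum matching: {(0,3), (1,4), (11,6), (12,17), (13,9), (14,18), (15,21), (16,8), (20,2)}

|M| = 9 (so the lex-smallest maximum matching has 9 edges)
process left vertices in ascending order; for each, take the smallest-labelled available neighbour that still permits 9 edges overall, or leave it unmatched if none does
lex-smallest matching: {0-3, 1-4, 11-6, 12-17, 13-9, 14-18, 15-21, 16-8, 20-2}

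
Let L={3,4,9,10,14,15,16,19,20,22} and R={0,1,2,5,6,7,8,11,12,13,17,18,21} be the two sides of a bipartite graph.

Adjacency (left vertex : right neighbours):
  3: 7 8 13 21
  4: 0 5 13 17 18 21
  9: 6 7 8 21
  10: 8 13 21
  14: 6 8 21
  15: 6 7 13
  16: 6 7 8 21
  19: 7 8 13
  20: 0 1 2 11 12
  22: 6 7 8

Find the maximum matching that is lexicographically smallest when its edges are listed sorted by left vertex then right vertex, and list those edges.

|M| = 7 (so the lex-smallest maximum matching has 7 edges)
process left vertices in ascending order; for each, take the smallest-labelled available neighbour that still permits 7 edges overall, or leave it unmatched if none does
lex-smallest matching: {3-7, 4-0, 9-6, 10-8, 14-21, 15-13, 20-1}

Lex-smallest maximum matching: {(3,7), (4,0), (9,6), (10,8), (14,21), (15,13), (20,1)}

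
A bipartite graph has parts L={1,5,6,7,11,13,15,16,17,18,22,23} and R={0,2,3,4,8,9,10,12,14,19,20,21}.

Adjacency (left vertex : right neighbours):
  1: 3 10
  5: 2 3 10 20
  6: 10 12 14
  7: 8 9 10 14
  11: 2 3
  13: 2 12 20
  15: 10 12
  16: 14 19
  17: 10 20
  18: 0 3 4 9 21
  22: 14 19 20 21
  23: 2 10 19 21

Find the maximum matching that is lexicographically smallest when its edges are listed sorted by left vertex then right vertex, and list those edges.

|M| = 10 (so the lex-smallest maximum matching has 10 edges)
process left vertices in ascending order; for each, take the smallest-labelled available neighbour that still permits 10 edges overall, or leave it unmatched if none does
lex-smallest matching: {1-3, 5-2, 6-10, 7-8, 13-12, 16-14, 17-20, 18-0, 22-19, 23-21}

Lex-smallest maximum matching: {(1,3), (5,2), (6,10), (7,8), (13,12), (16,14), (17,20), (18,0), (22,19), (23,21)}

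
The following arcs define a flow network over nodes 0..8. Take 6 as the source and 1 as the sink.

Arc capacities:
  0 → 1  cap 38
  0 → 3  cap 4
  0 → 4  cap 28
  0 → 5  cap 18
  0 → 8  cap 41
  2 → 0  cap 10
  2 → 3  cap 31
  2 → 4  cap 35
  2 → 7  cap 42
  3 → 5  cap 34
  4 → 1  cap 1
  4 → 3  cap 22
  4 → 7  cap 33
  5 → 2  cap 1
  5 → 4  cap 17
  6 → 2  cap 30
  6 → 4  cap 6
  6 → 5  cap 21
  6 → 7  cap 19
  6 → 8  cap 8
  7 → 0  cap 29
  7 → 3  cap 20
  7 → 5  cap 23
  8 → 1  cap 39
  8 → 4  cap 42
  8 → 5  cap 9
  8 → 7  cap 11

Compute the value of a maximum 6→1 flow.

Maximum flow value: 48

augment #1: 6→4→1 bottleneck 1, total now 1
augment #2: 6→8→1 bottleneck 8, total now 9
augment #3: 6→2→0→1 bottleneck 10, total now 19
augment #4: 6→7→0→1 bottleneck 19, total now 38
augment #5: 6→2→7→0→1 bottleneck 9, total now 47
augment #6: 6→2→7→0→8→1 bottleneck 1, total now 48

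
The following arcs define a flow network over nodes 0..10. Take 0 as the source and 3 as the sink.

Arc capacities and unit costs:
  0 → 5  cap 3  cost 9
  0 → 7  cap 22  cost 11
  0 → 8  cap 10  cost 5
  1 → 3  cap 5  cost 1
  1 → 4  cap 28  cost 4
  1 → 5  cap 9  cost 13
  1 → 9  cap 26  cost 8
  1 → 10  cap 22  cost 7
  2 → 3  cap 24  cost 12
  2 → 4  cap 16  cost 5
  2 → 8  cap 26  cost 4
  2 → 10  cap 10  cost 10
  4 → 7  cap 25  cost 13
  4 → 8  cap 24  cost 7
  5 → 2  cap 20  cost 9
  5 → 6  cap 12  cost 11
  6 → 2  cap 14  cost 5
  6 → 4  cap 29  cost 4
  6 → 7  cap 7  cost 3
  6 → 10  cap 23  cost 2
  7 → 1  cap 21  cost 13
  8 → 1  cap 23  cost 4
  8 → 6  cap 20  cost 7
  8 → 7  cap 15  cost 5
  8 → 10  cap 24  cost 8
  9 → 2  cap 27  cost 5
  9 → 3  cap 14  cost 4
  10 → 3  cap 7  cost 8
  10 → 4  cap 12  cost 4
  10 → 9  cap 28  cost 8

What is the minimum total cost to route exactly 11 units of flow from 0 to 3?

Minimum cost for 11 units: 185

shortest-cost path #1: 0→8→1→3 push 5 @ unit cost 10 (adds 50)
shortest-cost path #2: 0→8→10→3 push 5 @ unit cost 21 (adds 105)
shortest-cost path #3: 0→5→6→10→3 push 1 @ unit cost 30 (adds 30)
total cost = 185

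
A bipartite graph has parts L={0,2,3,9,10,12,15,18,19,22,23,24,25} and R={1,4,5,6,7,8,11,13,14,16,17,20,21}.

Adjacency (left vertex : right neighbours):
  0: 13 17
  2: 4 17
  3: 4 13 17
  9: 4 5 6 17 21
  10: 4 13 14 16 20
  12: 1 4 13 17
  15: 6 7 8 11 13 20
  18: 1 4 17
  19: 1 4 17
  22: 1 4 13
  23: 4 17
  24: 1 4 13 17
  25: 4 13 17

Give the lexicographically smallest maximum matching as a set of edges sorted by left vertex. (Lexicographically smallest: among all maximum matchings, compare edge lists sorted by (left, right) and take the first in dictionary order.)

Lex-smallest maximum matching: {(0,13), (2,4), (3,17), (9,5), (10,14), (12,1), (15,6)}

|M| = 7 (so the lex-smallest maximum matching has 7 edges)
process left vertices in ascending order; for each, take the smallest-labelled available neighbour that still permits 7 edges overall, or leave it unmatched if none does
lex-smallest matching: {0-13, 2-4, 3-17, 9-5, 10-14, 12-1, 15-6}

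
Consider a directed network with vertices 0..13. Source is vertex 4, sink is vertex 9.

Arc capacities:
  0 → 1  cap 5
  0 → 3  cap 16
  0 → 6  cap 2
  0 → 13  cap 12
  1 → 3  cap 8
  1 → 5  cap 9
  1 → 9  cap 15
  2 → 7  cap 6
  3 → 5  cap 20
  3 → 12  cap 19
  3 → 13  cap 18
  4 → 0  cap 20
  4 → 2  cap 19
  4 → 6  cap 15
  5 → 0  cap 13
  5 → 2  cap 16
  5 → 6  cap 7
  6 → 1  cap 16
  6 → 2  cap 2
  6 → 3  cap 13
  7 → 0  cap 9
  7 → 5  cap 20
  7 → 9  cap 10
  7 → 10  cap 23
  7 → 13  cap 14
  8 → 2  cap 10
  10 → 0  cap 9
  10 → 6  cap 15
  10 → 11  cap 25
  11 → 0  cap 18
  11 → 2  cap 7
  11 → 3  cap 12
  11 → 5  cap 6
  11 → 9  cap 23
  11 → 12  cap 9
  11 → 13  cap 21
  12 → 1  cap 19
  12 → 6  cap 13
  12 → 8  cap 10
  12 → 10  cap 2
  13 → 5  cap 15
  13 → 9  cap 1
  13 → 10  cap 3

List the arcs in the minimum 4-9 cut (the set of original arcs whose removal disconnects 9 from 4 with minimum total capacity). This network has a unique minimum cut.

augment #1: 4→0→1→9 push 5
augment #2: 4→0→13→9 push 1
augment #3: 4→2→7→9 push 6
augment #4: 4→6→1→9 push 10
augment #5: 4→0→13→10→11→9 push 3
augment #6: 4→0→3→12→10→11→9 push 2
max flow = 27; residual-reachable set from 4 gives S-side
cut edges (S→T): {(1,9), (2,7), (12,10), (13,9), (13,10)} total cap 27

Min-cut arcs: {(1,9), (2,7), (12,10), (13,9), (13,10)} (total capacity 27)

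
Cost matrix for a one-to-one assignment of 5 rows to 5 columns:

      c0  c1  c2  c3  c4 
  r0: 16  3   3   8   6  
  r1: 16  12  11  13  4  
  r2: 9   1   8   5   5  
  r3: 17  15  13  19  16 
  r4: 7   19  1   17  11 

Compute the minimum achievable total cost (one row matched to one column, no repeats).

Minimum assignment cost: 30

optimal assignment: row0→col1 (cost 3), row1→col4 (cost 4), row2→col3 (cost 5), row3→col0 (cost 17), row4→col2 (cost 1)
total = 3 + 4 + 5 + 17 + 1 = 30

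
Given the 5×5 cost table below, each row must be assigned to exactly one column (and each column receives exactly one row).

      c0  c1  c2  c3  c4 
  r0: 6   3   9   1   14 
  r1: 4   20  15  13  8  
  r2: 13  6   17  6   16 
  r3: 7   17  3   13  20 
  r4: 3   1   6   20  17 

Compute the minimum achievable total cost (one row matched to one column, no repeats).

Minimum assignment cost: 21

optimal assignment: row0→col3 (cost 1), row1→col4 (cost 8), row2→col1 (cost 6), row3→col2 (cost 3), row4→col0 (cost 3)
total = 1 + 8 + 6 + 3 + 3 = 21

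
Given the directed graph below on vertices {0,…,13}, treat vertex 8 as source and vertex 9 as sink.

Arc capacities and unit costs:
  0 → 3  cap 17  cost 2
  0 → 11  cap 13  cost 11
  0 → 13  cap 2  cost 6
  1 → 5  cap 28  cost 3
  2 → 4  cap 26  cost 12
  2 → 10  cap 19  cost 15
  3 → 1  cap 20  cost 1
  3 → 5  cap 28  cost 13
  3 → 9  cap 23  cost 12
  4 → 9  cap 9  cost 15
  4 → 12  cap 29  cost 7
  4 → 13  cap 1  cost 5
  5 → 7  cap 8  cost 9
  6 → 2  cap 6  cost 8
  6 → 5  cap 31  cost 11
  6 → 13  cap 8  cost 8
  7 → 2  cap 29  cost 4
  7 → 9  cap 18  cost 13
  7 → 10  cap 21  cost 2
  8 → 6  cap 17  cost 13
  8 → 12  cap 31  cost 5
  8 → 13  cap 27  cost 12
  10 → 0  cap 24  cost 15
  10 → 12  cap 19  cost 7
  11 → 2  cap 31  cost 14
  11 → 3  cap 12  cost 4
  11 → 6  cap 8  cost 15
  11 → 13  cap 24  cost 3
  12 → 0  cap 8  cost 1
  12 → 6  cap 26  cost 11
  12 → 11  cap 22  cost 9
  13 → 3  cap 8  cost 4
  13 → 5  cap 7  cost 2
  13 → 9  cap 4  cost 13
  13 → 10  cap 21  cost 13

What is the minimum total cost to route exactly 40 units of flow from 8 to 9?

Minimum cost for 40 units: 1230

shortest-cost path #1: 8→12→0→3→9 push 8 @ unit cost 20 (adds 160)
shortest-cost path #2: 8→13→9 push 4 @ unit cost 25 (adds 100)
shortest-cost path #3: 8→13→3→9 push 8 @ unit cost 28 (adds 224)
shortest-cost path #4: 8→12→11→3→9 push 7 @ unit cost 30 (adds 210)
shortest-cost path #5: 8→13→5→7→9 push 7 @ unit cost 36 (adds 252)
shortest-cost path #6: 8→12→11→3→1→5→7→9 push 1 @ unit cost 44 (adds 44)
shortest-cost path #7: 8→6→2→4→9 push 5 @ unit cost 48 (adds 240)
total cost = 1230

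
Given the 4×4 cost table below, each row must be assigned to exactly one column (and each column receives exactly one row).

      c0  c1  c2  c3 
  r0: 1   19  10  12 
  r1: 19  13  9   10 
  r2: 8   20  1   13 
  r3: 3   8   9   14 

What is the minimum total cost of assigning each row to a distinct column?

Minimum assignment cost: 20

optimal assignment: row0→col0 (cost 1), row1→col3 (cost 10), row2→col2 (cost 1), row3→col1 (cost 8)
total = 1 + 10 + 1 + 8 = 20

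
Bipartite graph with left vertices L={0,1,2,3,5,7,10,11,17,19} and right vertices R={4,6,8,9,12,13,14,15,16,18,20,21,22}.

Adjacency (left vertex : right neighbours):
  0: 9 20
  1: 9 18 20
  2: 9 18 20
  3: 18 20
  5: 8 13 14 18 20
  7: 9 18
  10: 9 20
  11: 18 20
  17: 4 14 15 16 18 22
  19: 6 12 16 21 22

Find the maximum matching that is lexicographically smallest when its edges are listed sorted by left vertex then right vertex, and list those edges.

|M| = 6 (so the lex-smallest maximum matching has 6 edges)
process left vertices in ascending order; for each, take the smallest-labelled available neighbour that still permits 6 edges overall, or leave it unmatched if none does
lex-smallest matching: {0-9, 1-18, 2-20, 5-8, 17-4, 19-6}

Lex-smallest maximum matching: {(0,9), (1,18), (2,20), (5,8), (17,4), (19,6)}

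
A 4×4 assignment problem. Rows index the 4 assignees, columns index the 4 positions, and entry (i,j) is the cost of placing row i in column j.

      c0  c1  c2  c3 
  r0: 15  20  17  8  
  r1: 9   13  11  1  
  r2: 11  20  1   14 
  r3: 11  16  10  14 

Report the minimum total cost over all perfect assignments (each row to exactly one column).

Minimum assignment cost: 33

one of 3 optimal assignments: row0→col0 (cost 15), row1→col3 (cost 1), row2→col2 (cost 1), row3→col1 (cost 16)
total = 15 + 1 + 1 + 16 = 33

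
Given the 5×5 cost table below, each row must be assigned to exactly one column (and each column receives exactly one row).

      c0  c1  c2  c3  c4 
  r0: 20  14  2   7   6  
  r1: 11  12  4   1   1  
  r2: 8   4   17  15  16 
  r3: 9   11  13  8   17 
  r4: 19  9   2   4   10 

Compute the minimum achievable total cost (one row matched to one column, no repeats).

optimal assignment: row0→col2 (cost 2), row1→col4 (cost 1), row2→col1 (cost 4), row3→col0 (cost 9), row4→col3 (cost 4)
total = 2 + 1 + 4 + 9 + 4 = 20

Minimum assignment cost: 20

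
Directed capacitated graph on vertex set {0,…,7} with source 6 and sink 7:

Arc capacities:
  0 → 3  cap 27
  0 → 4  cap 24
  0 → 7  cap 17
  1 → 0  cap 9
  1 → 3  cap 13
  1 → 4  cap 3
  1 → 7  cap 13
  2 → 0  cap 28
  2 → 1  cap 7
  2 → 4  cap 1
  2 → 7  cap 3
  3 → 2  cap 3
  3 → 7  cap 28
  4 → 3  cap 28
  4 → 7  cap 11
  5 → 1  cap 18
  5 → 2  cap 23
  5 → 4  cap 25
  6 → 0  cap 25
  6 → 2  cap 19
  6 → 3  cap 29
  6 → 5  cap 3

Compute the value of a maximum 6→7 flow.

augment #1: 6→0→7 bottleneck 17, total now 17
augment #2: 6→2→7 bottleneck 3, total now 20
augment #3: 6→3→7 bottleneck 28, total now 48
augment #4: 6→0→4→7 bottleneck 8, total now 56
augment #5: 6→2→1→7 bottleneck 7, total now 63
augment #6: 6→2→4→7 bottleneck 1, total now 64
augment #7: 6→5→1→7 bottleneck 3, total now 67
augment #8: 6→2→0→4→7 bottleneck 2, total now 69

Maximum flow value: 69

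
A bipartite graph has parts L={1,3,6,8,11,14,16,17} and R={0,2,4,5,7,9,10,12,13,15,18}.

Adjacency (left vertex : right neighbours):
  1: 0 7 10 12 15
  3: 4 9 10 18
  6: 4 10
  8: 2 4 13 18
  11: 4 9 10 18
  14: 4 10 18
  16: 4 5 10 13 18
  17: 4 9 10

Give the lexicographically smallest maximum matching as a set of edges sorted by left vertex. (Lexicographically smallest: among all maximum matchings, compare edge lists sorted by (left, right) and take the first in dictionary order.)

|M| = 7 (so the lex-smallest maximum matching has 7 edges)
process left vertices in ascending order; for each, take the smallest-labelled available neighbour that still permits 7 edges overall, or leave it unmatched if none does
lex-smallest matching: {1-0, 3-4, 6-10, 8-2, 11-9, 14-18, 16-5}

Lex-smallest maximum matching: {(1,0), (3,4), (6,10), (8,2), (11,9), (14,18), (16,5)}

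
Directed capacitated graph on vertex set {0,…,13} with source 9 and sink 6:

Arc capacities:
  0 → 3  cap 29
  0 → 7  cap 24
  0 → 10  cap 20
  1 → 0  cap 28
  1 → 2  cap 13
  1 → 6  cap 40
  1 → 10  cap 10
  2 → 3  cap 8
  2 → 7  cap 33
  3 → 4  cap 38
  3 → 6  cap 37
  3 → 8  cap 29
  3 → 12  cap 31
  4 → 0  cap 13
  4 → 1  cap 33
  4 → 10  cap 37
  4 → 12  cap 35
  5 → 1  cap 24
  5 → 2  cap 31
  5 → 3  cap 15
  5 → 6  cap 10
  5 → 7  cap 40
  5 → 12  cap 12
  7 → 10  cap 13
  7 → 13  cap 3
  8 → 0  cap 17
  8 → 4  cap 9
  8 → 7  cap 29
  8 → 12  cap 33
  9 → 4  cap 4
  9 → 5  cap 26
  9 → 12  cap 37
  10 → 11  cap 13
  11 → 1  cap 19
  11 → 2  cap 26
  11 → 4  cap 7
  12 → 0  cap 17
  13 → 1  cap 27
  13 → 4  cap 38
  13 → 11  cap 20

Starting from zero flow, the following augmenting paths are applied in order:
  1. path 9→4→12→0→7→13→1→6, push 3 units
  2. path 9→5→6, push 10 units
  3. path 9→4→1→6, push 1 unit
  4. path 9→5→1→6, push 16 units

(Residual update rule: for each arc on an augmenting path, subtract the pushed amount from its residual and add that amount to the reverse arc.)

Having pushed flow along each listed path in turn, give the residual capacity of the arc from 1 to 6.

after path 1 (9→4→12→0→7→13→1→6, push 3): res(1,6)=37
after path 2 (9→5→6, push 10): res(1,6)=37
after path 3 (9→4→1→6, push 1): res(1,6)=36
after path 4 (9→5→1→6, push 16): res(1,6)=20

Residual capacity of (1,6): 20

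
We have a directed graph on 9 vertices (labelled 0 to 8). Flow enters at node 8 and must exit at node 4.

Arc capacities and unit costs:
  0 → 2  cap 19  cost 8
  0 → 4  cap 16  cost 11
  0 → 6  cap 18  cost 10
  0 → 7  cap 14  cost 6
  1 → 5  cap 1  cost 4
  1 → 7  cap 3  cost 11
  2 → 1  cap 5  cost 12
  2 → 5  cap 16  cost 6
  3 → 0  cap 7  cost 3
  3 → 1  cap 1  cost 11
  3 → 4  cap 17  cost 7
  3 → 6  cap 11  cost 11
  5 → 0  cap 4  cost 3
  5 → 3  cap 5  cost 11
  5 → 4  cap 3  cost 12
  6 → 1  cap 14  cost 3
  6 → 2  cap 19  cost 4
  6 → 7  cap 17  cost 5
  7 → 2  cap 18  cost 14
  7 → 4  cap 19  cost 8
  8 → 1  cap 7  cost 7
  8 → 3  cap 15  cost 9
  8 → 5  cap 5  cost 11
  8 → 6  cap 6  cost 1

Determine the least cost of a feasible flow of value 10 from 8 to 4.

shortest-cost path #1: 8→6→7→4 push 6 @ unit cost 14 (adds 84)
shortest-cost path #2: 8→3→4 push 4 @ unit cost 16 (adds 64)
total cost = 148

Minimum cost for 10 units: 148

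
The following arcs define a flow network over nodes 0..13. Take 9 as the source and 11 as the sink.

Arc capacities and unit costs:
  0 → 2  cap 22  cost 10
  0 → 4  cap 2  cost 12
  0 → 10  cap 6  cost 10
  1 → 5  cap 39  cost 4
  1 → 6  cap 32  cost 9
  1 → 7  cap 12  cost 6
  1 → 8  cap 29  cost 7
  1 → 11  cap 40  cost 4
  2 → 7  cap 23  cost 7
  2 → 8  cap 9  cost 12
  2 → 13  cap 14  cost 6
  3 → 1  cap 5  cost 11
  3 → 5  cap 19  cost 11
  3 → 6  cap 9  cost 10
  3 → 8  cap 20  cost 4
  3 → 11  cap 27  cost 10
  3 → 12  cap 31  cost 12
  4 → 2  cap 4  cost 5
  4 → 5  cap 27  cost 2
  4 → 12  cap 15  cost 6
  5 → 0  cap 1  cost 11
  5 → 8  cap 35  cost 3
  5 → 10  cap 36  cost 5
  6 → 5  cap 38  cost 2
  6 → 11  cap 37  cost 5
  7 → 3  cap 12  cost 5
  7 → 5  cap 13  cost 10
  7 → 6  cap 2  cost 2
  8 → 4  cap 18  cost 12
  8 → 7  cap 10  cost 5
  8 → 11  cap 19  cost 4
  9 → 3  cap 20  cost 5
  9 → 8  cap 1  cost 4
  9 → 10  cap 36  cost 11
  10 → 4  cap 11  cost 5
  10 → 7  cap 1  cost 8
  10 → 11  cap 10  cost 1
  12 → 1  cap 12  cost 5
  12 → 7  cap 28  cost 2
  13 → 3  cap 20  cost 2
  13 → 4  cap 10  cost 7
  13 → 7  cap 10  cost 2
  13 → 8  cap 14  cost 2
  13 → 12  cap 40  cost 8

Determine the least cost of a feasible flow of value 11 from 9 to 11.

Minimum cost for 11 units: 128

shortest-cost path #1: 9→8→11 push 1 @ unit cost 8 (adds 8)
shortest-cost path #2: 9→10→11 push 10 @ unit cost 12 (adds 120)
total cost = 128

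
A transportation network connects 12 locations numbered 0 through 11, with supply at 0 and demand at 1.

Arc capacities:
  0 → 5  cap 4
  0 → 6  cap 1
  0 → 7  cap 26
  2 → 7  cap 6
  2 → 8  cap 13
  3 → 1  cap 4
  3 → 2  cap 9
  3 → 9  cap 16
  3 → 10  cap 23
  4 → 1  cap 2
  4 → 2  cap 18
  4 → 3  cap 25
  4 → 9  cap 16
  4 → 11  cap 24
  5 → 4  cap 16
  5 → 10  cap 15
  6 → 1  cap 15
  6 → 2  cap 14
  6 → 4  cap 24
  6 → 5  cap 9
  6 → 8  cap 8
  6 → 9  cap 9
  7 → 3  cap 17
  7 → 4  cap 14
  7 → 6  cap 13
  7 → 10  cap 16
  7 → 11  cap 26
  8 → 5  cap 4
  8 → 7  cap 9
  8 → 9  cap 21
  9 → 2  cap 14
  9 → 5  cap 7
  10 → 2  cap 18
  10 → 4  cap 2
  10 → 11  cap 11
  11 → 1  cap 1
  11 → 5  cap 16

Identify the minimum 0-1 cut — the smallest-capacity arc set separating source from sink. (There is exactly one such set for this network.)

augment #1: 0→6→1 push 1
augment #2: 0→5→4→1 push 2
augment #3: 0→7→3→1 push 4
augment #4: 0→7→6→1 push 13
augment #5: 0→7→11→1 push 1
max flow = 21; residual-reachable set from 0 gives S-side
cut edges (S→T): {(0,6), (3,1), (4,1), (7,6), (11,1)} total cap 21

Min-cut arcs: {(0,6), (3,1), (4,1), (7,6), (11,1)} (total capacity 21)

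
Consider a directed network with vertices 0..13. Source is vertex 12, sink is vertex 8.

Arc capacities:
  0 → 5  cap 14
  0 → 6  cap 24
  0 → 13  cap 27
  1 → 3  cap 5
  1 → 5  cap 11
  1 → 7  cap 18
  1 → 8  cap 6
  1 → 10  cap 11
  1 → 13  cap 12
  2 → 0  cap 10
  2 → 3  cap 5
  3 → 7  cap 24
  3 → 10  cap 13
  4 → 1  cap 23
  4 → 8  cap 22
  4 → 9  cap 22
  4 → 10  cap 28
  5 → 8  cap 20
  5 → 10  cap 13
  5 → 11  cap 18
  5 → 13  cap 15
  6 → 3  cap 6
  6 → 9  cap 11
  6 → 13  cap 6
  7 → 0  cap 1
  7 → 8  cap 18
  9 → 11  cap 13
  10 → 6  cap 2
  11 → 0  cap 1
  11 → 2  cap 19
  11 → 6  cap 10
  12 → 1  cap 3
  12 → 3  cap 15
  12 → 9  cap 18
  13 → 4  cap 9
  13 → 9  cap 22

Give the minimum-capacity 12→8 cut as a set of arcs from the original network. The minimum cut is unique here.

augment #1: 12→1→8 push 3
augment #2: 12→3→7→8 push 15
augment #3: 12→9→11→0→5→8 push 1
augment #4: 12→9→11→2→0→5→8 push 10
augment #5: 12→9→11→2→3→7→8 push 2
max flow = 31; residual-reachable set from 12 gives S-side
cut edges (S→T): {(9,11), (12,1), (12,3)} total cap 31

Min-cut arcs: {(9,11), (12,1), (12,3)} (total capacity 31)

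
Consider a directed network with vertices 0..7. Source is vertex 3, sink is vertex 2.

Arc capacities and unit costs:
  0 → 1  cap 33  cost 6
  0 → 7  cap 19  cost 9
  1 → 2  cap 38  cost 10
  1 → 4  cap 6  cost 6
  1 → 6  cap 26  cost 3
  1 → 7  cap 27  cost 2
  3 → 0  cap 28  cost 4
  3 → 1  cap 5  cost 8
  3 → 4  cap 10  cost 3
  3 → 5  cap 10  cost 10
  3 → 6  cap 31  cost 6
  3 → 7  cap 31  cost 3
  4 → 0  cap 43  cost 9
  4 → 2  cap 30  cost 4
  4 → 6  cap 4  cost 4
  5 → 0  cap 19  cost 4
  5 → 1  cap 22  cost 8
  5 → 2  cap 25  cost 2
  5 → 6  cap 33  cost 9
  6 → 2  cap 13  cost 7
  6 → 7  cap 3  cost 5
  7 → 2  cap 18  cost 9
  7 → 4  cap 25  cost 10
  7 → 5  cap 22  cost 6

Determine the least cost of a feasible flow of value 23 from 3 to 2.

Minimum cost for 23 units: 213

shortest-cost path #1: 3→4→2 push 10 @ unit cost 7 (adds 70)
shortest-cost path #2: 3→7→5→2 push 13 @ unit cost 11 (adds 143)
total cost = 213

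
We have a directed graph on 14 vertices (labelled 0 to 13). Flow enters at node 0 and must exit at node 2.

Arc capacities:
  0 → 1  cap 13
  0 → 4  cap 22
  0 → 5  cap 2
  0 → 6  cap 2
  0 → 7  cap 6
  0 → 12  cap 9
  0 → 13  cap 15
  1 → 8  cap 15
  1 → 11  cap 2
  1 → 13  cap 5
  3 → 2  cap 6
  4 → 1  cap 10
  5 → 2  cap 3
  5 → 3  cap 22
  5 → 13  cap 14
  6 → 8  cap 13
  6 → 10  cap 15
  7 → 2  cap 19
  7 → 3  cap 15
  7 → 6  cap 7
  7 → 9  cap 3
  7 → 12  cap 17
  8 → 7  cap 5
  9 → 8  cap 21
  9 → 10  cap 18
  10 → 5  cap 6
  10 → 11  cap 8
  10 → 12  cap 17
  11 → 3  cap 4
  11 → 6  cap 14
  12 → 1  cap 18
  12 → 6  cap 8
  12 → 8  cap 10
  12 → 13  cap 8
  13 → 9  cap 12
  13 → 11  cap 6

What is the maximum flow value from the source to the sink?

Maximum flow value: 20

augment #1: 0→5→2 bottleneck 2, total now 2
augment #2: 0→7→2 bottleneck 6, total now 8
augment #3: 0→1→8→7→2 bottleneck 5, total now 13
augment #4: 0→1→11→3→2 bottleneck 2, total now 15
augment #5: 0→6→10→5→2 bottleneck 1, total now 16
augment #6: 0→13→11→3→2 bottleneck 2, total now 18
augment #7: 0→6→10→5→3→2 bottleneck 1, total now 19
augment #8: 0→12→6→10→5→3→2 bottleneck 1, total now 20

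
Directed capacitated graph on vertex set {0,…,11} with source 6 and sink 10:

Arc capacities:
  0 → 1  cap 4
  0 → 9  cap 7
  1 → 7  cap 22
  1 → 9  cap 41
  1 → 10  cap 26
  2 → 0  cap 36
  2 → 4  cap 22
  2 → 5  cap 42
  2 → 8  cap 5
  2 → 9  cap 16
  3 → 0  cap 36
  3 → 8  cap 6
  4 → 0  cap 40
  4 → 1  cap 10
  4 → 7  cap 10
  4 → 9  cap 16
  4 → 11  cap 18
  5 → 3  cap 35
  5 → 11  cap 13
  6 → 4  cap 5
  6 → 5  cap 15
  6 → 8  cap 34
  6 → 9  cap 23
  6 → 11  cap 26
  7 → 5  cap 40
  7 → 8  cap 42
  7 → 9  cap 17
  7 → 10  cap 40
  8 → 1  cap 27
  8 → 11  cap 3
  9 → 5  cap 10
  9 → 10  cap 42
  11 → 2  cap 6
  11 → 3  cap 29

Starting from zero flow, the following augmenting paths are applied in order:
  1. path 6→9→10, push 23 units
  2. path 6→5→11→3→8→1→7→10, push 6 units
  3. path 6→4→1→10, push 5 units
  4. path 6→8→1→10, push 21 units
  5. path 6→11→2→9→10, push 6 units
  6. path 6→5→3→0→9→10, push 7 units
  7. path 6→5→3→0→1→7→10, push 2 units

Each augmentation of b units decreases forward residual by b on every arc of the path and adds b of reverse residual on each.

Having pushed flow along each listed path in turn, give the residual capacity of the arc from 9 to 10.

after path 1 (6→9→10, push 23): res(9,10)=19
after path 2 (6→5→11→3→8→1→7→10, push 6): res(9,10)=19
after path 3 (6→4→1→10, push 5): res(9,10)=19
after path 4 (6→8→1→10, push 21): res(9,10)=19
after path 5 (6→11→2→9→10, push 6): res(9,10)=13
after path 6 (6→5→3→0→9→10, push 7): res(9,10)=6
after path 7 (6→5→3→0→1→7→10, push 2): res(9,10)=6

Residual capacity of (9,10): 6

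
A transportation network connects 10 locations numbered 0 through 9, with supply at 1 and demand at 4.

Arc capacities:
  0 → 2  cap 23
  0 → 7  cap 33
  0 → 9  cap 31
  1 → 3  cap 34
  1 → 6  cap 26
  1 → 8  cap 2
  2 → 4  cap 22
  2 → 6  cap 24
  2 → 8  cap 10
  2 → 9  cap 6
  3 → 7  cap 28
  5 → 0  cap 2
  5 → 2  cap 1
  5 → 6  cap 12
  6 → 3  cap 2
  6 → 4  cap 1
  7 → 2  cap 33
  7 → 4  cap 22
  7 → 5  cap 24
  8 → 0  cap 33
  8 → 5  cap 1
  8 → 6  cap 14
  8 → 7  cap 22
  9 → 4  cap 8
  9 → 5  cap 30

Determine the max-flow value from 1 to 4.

Maximum flow value: 31

augment #1: 1→6→4 bottleneck 1, total now 1
augment #2: 1→3→7→4 bottleneck 22, total now 23
augment #3: 1→3→7→2→4 bottleneck 6, total now 29
augment #4: 1→8→0→2→4 bottleneck 2, total now 31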